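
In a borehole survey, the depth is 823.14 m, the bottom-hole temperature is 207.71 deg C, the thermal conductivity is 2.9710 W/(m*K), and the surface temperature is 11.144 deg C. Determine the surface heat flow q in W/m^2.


Step 1: grad = (T_d - T_surf)/d * 1000 = (207.71 - 11.144)/823.14 * 1000 = 238.8002 deg C/km
Step 2: q = k * grad / 1000 = 2.971 * 238.8002 / 1000 = 0.70948 W/m^2
q = 0.70948 W/m^2


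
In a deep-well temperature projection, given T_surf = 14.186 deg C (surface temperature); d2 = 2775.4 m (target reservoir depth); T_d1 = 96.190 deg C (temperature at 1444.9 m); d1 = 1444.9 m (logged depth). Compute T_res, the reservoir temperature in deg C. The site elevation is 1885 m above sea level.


Step 1: grad = (T_d1 - T_surf)/d1 * 1000 = (96.19 - 14.186)/1444.9 * 1000 = 56.75410 deg C/km
Step 2: T_res = T_surf + grad*d2/1000 = 14.186 + 56.75410*2775.4/1000 = 171.70 deg C
T_res = 171.70 deg C


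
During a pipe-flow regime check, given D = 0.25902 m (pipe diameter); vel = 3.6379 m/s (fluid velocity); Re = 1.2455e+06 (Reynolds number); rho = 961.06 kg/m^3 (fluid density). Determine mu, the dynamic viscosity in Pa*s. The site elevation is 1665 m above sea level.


mu = rho * vel * D / Re
mu = 961.06 * 3.6379 * 0.25902 / 1.2455e+06
mu = 0.00072709 Pa*s


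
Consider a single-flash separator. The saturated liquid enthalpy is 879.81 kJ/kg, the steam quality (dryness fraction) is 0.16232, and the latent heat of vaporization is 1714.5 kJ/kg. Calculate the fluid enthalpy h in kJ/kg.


h = hf + x * hfg
h = 879.81 + 0.16232 * 1714.5
h = 1158.1 kJ/kg


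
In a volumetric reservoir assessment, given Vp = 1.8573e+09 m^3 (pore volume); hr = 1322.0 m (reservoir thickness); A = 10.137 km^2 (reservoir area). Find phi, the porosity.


phi = Vp / (A * 1e6 * hr)
phi = 1.8573e+09 / (10.137 * 1e6 * 1322.0)
phi = 0.13859


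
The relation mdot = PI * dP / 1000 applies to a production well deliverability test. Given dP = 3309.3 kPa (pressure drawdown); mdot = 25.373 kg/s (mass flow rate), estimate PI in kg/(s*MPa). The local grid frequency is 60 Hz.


PI = mdot * 1000 / dP
PI = 25.373 * 1000 / 3309.3
PI = 7.6672 kg/(s*MPa)


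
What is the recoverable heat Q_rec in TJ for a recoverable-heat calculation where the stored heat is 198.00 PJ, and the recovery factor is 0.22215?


Q_rec = Q_s * RF
Q_rec = 198.00 * 0.22215
Q_rec = 43.98570 PJ
Convert: 43.98570 PJ * 1000.0 = 43986 TJ
Q_rec = 43986 TJ


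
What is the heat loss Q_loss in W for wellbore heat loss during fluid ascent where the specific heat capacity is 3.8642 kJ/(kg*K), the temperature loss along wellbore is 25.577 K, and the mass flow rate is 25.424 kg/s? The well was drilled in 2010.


Q_loss = mdot * cp * dT
Q_loss = 25.424 * 3.8642 * 25.577
Q_loss = 2512.772 kW
Convert: 2512.772 kW * 1000.0 = 2.5128e+06 W
Q_loss = 2.5128e+06 W


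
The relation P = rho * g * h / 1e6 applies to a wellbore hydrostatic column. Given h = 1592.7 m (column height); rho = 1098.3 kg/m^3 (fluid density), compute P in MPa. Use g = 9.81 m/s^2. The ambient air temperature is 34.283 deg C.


P = rho * g * h / 1e6
P = 1098.3 * 9.81 * 1592.7 / 1e6
P = 17.160 MPa


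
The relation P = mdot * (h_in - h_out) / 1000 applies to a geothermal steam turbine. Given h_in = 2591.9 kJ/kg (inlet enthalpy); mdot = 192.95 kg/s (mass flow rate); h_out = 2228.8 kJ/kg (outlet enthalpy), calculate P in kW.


P = mdot * (h_in - h_out) / 1000
P = 192.95 * (2591.9 - 2228.8) / 1000
P = 70.06014 MW
Convert: 70.06014 MW * 1000.0 = 70060 kW
P = 70060 kW


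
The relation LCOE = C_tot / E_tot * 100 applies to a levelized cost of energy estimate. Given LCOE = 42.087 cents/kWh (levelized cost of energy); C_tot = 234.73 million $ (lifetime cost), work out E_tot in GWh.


E_tot = C_tot / LCOE * 100
E_tot = 234.73 / 42.087 * 100
E_tot = 557.73 GWh


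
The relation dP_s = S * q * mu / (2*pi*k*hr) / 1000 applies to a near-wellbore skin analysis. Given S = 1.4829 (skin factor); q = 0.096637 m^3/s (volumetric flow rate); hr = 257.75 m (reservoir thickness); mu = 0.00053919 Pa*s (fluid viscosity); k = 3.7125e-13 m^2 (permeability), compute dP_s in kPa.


dP_s = S * q * mu / (2*pi*k*hr) / 1000
dP_s = 1.4829 * 0.096637 * 0.00053919 / (2*pi*3.7125e-13*257.75) / 1000
dP_s = 128.51 kPa


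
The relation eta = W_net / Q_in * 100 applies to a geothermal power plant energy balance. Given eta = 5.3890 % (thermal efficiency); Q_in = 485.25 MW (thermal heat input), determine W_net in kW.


W_net = eta / 100 * Q_in
W_net = 5.3890 / 100 * 485.25
W_net = 26.15012 MW
Convert: 26.15012 MW * 1000.0 = 26150 kW
W_net = 26150 kW


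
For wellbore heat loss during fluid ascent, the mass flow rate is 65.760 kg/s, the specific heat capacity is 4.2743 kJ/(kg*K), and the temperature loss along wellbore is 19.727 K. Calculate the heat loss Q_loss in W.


Q_loss = mdot * cp * dT
Q_loss = 65.760 * 4.2743 * 19.727
Q_loss = 5544.825 kW
Convert: 5544.825 kW * 1000.0 = 5.5448e+06 W
Q_loss = 5.5448e+06 W


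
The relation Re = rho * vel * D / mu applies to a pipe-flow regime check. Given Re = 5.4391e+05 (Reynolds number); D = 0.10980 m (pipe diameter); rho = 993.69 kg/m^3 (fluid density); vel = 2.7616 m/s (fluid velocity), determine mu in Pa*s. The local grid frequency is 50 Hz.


mu = rho * vel * D / Re
mu = 993.69 * 2.7616 * 0.10980 / 5.4391e+05
mu = 0.00055397 Pa*s


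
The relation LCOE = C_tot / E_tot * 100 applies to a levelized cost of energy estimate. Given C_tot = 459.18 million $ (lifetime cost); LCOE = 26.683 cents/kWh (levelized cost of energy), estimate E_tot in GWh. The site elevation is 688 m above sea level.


E_tot = C_tot / LCOE * 100
E_tot = 459.18 / 26.683 * 100
E_tot = 1720.9 GWh


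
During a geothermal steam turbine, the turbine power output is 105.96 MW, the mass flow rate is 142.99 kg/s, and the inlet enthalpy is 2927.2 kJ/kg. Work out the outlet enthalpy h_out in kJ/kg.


h_out = h_in - P * 1000 / mdot
h_out = 2927.2 - 105.96 * 1000 / 142.99
h_out = 2186.2 kJ/kg


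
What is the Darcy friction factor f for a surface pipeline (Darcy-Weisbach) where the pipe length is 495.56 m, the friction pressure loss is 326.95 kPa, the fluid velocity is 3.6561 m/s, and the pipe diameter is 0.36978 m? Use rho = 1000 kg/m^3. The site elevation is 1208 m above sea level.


f = dP*1000 / ((L/D)*(rho*vel^2/2))
f = 326.95*1000 / ((495.56/0.36978)*(1000*3.6561^2/2))
f = 0.036502


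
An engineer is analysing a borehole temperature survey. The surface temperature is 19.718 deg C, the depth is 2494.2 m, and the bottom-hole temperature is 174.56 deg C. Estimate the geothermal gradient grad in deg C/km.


grad = (T_d - T_surf) / d * 1000
grad = (174.56 - 19.718) / 2494.2 * 1000
grad = 62.081 deg C/km


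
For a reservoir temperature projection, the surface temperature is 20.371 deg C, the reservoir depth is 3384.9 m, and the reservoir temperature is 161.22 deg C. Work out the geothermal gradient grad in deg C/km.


grad = (T_res - T_surf) / d * 1000
grad = (161.22 - 20.371) / 3384.9 * 1000
grad = 41.611 deg C/km


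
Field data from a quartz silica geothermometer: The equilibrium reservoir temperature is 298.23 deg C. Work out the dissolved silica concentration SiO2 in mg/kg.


SiO2 = 10^(5.19 - 1309/(T_eq + 273.15))
SiO2 = 10^(5.19 - 1309/(298.23 + 273.15))
SiO2 = 792.60 mg/kg


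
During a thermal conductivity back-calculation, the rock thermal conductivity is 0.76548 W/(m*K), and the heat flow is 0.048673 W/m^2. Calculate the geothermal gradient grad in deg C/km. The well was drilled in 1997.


grad = q / k * 1000
grad = 0.048673 / 0.76548 * 1000
grad = 63.585 deg C/km


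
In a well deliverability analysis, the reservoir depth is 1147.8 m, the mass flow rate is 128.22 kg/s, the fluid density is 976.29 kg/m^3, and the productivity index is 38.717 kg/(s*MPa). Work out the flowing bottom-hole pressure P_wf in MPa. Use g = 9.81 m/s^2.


Step 1: P_i = rho*g*h/1e6 = 976.29*9.81*1147.8/1e6 = 10.99295 MPa
Step 2: P_wf = P_i - mdot/PI = 10.99295 - 128.22/38.717 = 7.6812 MPa
P_wf = 7.6812 MPa


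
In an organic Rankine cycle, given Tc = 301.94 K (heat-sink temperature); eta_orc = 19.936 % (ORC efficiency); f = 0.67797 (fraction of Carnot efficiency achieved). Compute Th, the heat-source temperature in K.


Th = Tc / (1 - (eta_orc/100)/f)
Th = 301.94 / (1 - (19.936/100)/0.67797)
Th = 427.71 K


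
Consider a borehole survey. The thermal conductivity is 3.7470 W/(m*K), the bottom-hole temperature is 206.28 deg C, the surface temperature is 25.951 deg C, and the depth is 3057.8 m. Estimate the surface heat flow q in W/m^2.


Step 1: grad = (T_d - T_surf)/d * 1000 = (206.28 - 25.951)/3057.8 * 1000 = 58.97344 deg C/km
Step 2: q = k * grad / 1000 = 3.747 * 58.97344 / 1000 = 0.22097 W/m^2
q = 0.22097 W/m^2


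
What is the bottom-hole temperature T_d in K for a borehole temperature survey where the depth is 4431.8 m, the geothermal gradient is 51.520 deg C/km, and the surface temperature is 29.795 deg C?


T_d = T_surf + grad * d / 1000
T_d = 29.795 + 51.520 * 4431.8 / 1000
T_d = 258.1213 deg C
Convert to K: 258.1213 + 273.15 = 531.27 K
T_d = 531.27 K


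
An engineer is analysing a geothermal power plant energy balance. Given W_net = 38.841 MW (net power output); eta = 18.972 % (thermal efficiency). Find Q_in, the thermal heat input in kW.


Q_in = W_net / (eta / 100)
Q_in = 38.841 / (18.972 / 100)
Q_in = 204.7280 MW
Convert: 204.7280 MW * 1000.0 = 2.0473e+05 kW
Q_in = 2.0473e+05 kW


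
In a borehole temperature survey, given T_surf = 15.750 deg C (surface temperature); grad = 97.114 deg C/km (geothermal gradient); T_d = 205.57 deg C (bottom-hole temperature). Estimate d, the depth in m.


d = (T_d - T_surf) / grad * 1000
d = (205.57 - 15.750) / 97.114 * 1000
d = 1954.6 m


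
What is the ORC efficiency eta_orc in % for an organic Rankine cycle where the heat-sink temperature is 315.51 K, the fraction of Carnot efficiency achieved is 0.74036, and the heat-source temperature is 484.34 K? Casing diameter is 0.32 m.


eta_orc = (1 - Tc/Th) * f * 100
eta_orc = (1 - 315.51/484.34) * 0.74036 * 100
eta_orc = 25.807 %


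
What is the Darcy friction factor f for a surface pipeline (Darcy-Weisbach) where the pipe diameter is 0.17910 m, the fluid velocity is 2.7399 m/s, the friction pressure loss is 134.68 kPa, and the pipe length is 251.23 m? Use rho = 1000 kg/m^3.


f = dP*1000 / ((L/D)*(rho*vel^2/2))
f = 134.68*1000 / ((251.23/0.17910)*(1000*2.7399^2/2))
f = 0.025579


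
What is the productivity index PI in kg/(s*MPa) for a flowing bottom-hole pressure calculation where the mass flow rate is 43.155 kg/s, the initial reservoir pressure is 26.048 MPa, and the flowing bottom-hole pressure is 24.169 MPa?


PI = mdot / (P_i - P_wf)
PI = 43.155 / (26.048 - 24.169)
PI = 22.967 kg/(s*MPa)


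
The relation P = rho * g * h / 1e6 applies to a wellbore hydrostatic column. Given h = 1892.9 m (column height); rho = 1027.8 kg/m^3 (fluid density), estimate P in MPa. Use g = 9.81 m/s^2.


P = rho * g * h / 1e6
P = 1027.8 * 9.81 * 1892.9 / 1e6
P = 19.086 MPa


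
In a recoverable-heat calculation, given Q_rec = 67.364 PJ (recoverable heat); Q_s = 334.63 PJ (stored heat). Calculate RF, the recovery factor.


RF = Q_rec / Q_s
RF = 67.364 / 334.63
RF = 0.20131


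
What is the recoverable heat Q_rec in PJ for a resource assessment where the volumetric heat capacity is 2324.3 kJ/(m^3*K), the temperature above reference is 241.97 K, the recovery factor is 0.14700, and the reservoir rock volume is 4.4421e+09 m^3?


Step 1: Q_s = Vr*rhoc*dT/1e12 = 4.4421e+09*2324.3*241.97/1e12 = 2498.285 PJ
Step 2: Q_rec = Q_s * RF = 2498.285 * 0.147 = 367.25 PJ
Q_rec = 367.25 PJ


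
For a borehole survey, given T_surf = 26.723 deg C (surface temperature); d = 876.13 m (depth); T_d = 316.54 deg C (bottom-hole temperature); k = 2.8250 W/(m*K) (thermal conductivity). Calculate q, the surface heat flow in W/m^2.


Step 1: grad = (T_d - T_surf)/d * 1000 = (316.54 - 26.723)/876.13 * 1000 = 330.7922 deg C/km
Step 2: q = k * grad / 1000 = 2.825 * 330.7922 / 1000 = 0.93449 W/m^2
q = 0.93449 W/m^2


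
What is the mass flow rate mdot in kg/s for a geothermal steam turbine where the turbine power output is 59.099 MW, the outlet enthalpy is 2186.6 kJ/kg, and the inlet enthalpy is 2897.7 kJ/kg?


mdot = P * 1000 / (h_in - h_out)
mdot = 59.099 * 1000 / (2897.7 - 2186.6)
mdot = 83.109 kg/s


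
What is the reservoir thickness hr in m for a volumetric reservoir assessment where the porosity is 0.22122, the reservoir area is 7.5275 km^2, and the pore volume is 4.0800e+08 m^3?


hr = Vp / (A * 1e6 * phi)
hr = 4.0800e+08 / (7.5275 * 1e6 * 0.22122)
hr = 245.01 m


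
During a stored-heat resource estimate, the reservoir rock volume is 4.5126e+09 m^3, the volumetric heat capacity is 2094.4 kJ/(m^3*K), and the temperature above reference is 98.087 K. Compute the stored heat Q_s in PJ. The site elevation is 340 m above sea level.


Q_s = Vr * rhoc * dT / 1e12
Q_s = 4.5126e+09 * 2094.4 * 98.087 / 1e12
Q_s = 927.04 PJ


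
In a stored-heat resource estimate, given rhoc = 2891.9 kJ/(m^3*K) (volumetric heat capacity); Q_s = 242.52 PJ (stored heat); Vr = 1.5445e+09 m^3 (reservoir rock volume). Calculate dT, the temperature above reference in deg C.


dT = Q_s * 1e12 / (Vr * rhoc)
dT = 242.52 * 1e12 / (1.5445e+09 * 2891.9)
dT = 54.29707 K
Convert (temperature difference, 1 K = 1 deg C): 54.29707 K = 54.29707 deg C
dT = 54.297 deg C


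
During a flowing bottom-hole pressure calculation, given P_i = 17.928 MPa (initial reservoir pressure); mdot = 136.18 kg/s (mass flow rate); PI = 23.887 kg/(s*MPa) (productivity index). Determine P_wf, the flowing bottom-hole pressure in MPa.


P_wf = P_i - mdot / PI
P_wf = 17.928 - 136.18 / 23.887
P_wf = 12.227 MPa


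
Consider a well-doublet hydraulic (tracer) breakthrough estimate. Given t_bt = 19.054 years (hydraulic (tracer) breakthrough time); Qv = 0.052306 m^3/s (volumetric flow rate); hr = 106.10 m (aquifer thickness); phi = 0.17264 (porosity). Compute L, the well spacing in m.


L = sqrt(t_bt*365.25*86400*3*Qv / (pi*hr*phi))
L = sqrt(19.054*365.25*86400*3*0.052306 / (pi*106.10*0.17264))
L = 1280.5 m


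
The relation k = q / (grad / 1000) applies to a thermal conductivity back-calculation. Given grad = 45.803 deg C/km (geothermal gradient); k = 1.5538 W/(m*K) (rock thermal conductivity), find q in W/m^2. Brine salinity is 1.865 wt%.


q = k * grad / 1000
q = 1.5538 * 45.803 / 1000
q = 0.071169 W/m^2


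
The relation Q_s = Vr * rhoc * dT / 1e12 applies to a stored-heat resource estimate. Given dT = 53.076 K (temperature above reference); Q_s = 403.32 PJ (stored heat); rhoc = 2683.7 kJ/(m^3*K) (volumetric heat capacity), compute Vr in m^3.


Vr = Q_s * 1e12 / (rhoc * dT)
Vr = 403.32 * 1e12 / (2683.7 * 53.076)
Vr = 2.8315e+09 m^3


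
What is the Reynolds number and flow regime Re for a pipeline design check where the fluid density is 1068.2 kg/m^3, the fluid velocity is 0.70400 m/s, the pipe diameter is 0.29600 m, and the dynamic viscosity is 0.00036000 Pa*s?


Step 1: Re = rho*vel*D/mu = 1068.2*0.704*0.296/0.00036 = 6.1832e+05
Step 2: Re = 6.1832e+05 > 4000, so flow is turbulent.
Re = 6.1832e+05 (turbulent)


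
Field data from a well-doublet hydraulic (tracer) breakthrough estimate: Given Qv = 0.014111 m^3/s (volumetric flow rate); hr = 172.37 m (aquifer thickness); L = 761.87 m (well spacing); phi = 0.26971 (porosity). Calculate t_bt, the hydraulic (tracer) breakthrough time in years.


t_bt = pi * hr * phi * L^2 / (3 * Qv) / (365.25*86400)
t_bt = pi * 172.37 * 0.26971 * 761.87^2 / (3 * 0.014111) / (365.25*86400)
t_bt = 63.458 years


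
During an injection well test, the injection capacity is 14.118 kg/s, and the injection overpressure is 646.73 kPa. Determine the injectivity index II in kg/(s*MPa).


II = mdot * 1000 / dP
II = 14.118 * 1000 / 646.73
II = 21.830 kg/(s*MPa)


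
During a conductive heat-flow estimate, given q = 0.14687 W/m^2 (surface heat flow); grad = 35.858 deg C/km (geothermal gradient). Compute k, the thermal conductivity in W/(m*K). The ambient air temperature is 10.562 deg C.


k = q * 1000 / grad
k = 0.14687 * 1000 / 35.858
k = 4.0959 W/(m*K)


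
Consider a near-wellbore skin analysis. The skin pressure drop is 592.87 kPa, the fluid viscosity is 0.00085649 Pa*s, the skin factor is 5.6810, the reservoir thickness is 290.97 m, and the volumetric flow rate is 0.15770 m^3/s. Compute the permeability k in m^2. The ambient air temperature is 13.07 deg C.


k = S*q*mu / (2*pi*dP_s*1000*hr)
k = 5.6810*0.15770*0.00085649 / (2*pi*592.87*1000*290.97)
k = 7.0793e-13 m^2


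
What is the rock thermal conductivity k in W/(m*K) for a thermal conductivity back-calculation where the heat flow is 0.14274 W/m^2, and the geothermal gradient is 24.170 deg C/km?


k = q / (grad / 1000)
k = 0.14274 / (24.170 / 1000)
k = 5.9057 W/(m*K)


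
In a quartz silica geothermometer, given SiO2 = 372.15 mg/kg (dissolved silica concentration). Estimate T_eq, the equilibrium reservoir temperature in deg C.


T_eq = 1309 / (5.19 - log10(SiO2)) - 273.15
T_eq = 1309 / (5.19 - log10(372.15)) - 273.15
T_eq = 226.61 deg C


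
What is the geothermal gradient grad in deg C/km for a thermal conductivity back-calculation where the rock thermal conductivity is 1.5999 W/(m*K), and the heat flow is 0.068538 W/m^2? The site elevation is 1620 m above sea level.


grad = q / k * 1000
grad = 0.068538 / 1.5999 * 1000
grad = 42.839 deg C/km


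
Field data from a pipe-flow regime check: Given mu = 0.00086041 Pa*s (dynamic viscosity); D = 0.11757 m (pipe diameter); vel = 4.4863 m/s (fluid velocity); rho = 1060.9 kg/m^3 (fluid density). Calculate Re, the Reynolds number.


Re = rho * vel * D / mu
Re = 1060.9 * 4.4863 * 0.11757 / 0.00086041
Re = 6.5036e+05


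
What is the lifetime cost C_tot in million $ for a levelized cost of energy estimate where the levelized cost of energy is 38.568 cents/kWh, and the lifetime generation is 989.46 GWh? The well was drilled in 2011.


C_tot = LCOE / 100 * E_tot
C_tot = 38.568 / 100 * 989.46
C_tot = 381.61 million $


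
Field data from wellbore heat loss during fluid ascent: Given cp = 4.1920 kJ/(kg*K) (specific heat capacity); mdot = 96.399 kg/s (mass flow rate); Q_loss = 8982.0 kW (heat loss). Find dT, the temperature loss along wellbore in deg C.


dT = Q_loss / (mdot * cp)
dT = 8982.0 / (96.399 * 4.1920)
dT = 22.22692 K
Convert (temperature difference, 1 K = 1 deg C): 22.22692 K = 22.22692 deg C
dT = 22.227 deg C


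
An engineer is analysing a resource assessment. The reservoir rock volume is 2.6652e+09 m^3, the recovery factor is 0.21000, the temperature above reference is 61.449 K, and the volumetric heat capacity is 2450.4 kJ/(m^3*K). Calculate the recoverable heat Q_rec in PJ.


Step 1: Q_s = Vr*rhoc*dT/1e12 = 2.6652e+09*2450.4*61.449/1e12 = 401.3115 PJ
Step 2: Q_rec = Q_s * RF = 401.3115 * 0.21 = 84.275 PJ
Q_rec = 84.275 PJ


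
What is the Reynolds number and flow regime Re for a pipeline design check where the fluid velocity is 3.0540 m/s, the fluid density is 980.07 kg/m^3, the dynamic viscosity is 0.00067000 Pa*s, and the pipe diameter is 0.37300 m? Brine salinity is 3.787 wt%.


Step 1: Re = rho*vel*D/mu = 980.07*3.054*0.373/0.00067 = 1.6663e+06
Step 2: Re = 1.6663e+06 > 4000, so flow is turbulent.
Re = 1.6663e+06 (turbulent)


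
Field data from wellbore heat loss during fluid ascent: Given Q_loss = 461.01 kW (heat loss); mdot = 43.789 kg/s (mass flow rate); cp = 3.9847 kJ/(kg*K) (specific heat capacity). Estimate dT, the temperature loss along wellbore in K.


dT = Q_loss / (mdot * cp)
dT = 461.01 / (43.789 * 3.9847)
dT = 2.6421 K


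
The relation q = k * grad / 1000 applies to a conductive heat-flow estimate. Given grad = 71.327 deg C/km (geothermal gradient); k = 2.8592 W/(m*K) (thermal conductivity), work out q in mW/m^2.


q = k * grad / 1000
q = 2.8592 * 71.327 / 1000
q = 0.2039382 W/m^2
Convert: 0.2039382 W/m^2 * 1000.0 = 203.94 mW/m^2
q = 203.94 mW/m^2


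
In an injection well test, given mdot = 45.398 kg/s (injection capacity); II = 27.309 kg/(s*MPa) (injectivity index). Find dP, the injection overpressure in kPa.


dP = mdot * 1000 / II
dP = 45.398 * 1000 / 27.309
dP = 1662.4 kPa


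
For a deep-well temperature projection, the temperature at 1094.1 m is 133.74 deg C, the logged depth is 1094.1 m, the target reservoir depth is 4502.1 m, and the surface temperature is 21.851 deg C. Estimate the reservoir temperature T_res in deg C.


Step 1: grad = (T_d1 - T_surf)/d1 * 1000 = (133.74 - 21.851)/1094.1 * 1000 = 102.2658 deg C/km
Step 2: T_res = T_surf + grad*d2/1000 = 21.851 + 102.2658*4502.1/1000 = 482.26 deg C
T_res = 482.26 deg C


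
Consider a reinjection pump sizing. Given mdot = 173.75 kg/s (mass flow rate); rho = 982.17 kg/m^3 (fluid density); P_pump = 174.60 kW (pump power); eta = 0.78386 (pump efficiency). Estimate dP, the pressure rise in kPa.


dP = P_pump * rho * eta / mdot
dP = 174.60 * 982.17 * 0.78386 / 173.75
dP = 773.65 kPa


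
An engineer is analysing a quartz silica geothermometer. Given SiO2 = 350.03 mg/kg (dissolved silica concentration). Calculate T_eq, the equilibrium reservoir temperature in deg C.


T_eq = 1309 / (5.19 - log10(SiO2)) - 273.15
T_eq = 1309 / (5.19 - log10(350.03)) - 273.15
T_eq = 221.58 deg C


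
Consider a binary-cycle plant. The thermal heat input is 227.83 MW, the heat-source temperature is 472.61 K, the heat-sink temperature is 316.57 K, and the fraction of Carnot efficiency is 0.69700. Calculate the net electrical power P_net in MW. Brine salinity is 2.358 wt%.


Step 1: eta = (1 - Tc/Th)*f = (1 - 316.57/472.61)*0.697 = 0.2301261
Step 2: P_net = eta * Q_in = 0.2301261 * 227.83 = 52.430 MW
P_net = 52.430 MW


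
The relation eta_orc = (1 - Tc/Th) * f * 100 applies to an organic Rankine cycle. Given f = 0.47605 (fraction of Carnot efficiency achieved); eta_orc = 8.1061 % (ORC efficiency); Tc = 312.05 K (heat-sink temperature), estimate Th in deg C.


Th = Tc / (1 - (eta_orc/100)/f)
Th = 312.05 / (1 - (8.1061/100)/0.47605)
Th = 376.0900 K
Convert to deg C: 376.0900 - 273.15 = 102.94 deg C
Th = 102.94 deg C


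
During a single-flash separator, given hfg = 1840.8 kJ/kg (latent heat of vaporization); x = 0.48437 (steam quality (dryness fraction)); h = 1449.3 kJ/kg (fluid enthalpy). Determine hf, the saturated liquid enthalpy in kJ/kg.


hf = h - x * hfg
hf = 1449.3 - 0.48437 * 1840.8
hf = 557.67 kJ/kg


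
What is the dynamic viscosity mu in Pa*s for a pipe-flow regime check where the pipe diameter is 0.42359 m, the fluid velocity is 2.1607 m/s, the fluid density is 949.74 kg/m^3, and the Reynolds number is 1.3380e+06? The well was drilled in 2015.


mu = rho * vel * D / Re
mu = 949.74 * 2.1607 * 0.42359 / 1.3380e+06
mu = 0.00064966 Pa*s


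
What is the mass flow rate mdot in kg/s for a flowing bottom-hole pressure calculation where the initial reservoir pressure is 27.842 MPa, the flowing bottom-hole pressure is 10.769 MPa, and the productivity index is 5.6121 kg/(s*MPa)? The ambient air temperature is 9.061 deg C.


mdot = (P_i - P_wf) * PI
mdot = (27.842 - 10.769) * 5.6121
mdot = 95.815 kg/s


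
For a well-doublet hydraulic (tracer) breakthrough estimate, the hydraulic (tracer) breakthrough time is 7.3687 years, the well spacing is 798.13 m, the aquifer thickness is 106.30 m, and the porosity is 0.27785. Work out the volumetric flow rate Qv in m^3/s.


Qv = pi*hr*phi*L^2 / (3*t_bt*365.25*86400)
Qv = pi*106.30*0.27785*798.13^2 / (3*7.3687*365.25*86400)
Qv = 0.084728 m^3/s


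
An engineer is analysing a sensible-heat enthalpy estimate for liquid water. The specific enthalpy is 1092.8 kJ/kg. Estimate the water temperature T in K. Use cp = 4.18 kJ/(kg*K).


T = h / cp
T = 1092.8 / 4.18
T = 261.4354 deg C
Convert to K: 261.4354 + 273.15 = 534.59 K
T = 534.59 K


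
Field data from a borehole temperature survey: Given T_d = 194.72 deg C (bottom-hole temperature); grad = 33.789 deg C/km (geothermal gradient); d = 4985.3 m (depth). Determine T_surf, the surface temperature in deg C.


T_surf = T_d - grad * d / 1000
T_surf = 194.72 - 33.789 * 4985.3 / 1000
T_surf = 26.272 deg C


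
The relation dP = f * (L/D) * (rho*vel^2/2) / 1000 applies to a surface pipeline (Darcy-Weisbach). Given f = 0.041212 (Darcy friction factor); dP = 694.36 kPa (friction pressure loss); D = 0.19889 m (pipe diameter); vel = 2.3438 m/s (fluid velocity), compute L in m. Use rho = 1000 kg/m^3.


L = dP*1000*D / (f*rho*vel^2/2)
L = 694.36*1000*0.19889 / (0.041212*1000*2.3438^2/2)
L = 1220.0 m


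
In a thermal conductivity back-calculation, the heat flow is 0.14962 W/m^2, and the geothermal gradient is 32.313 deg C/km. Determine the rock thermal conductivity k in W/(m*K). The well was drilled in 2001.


k = q / (grad / 1000)
k = 0.14962 / (32.313 / 1000)
k = 4.6303 W/(m*K)


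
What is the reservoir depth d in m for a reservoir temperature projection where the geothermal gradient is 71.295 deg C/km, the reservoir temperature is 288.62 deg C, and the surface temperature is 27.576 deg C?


d = (T_res - T_surf) / grad * 1000
d = (288.62 - 27.576) / 71.295 * 1000
d = 3661.5 m


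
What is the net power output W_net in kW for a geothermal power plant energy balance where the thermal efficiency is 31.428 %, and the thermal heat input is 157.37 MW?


W_net = eta / 100 * Q_in
W_net = 31.428 / 100 * 157.37
W_net = 49.45824 MW
Convert: 49.45824 MW * 1000.0 = 49458 kW
W_net = 49458 kW


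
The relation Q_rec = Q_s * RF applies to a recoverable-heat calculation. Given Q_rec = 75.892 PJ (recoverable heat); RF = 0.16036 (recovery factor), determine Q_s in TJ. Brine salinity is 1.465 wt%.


Q_s = Q_rec / RF
Q_s = 75.892 / 0.16036
Q_s = 473.2602 PJ
Convert: 473.2602 PJ * 1000.0 = 4.7326e+05 TJ
Q_s = 4.7326e+05 TJ


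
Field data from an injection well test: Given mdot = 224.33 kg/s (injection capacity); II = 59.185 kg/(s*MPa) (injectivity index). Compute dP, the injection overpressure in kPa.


dP = mdot * 1000 / II
dP = 224.33 * 1000 / 59.185
dP = 3790.3 kPa


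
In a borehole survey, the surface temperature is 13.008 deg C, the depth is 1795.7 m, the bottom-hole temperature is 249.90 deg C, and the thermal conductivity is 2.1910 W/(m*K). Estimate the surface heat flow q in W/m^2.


Step 1: grad = (T_d - T_surf)/d * 1000 = (249.9 - 13.008)/1795.7 * 1000 = 131.9218 deg C/km
Step 2: q = k * grad / 1000 = 2.191 * 131.9218 / 1000 = 0.28904 W/m^2
q = 0.28904 W/m^2


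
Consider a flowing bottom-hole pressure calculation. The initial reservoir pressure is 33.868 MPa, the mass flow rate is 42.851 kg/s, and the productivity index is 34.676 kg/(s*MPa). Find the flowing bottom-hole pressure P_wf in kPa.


P_wf = P_i - mdot / PI
P_wf = 33.868 - 42.851 / 34.676
P_wf = 32.63225 MPa
Convert: 32.63225 MPa * 1000.0 = 32632 kPa
P_wf = 32632 kPa


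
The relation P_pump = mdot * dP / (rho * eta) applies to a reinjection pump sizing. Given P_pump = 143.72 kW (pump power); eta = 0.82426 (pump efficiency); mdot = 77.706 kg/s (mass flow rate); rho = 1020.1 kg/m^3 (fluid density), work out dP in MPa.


dP = P_pump * rho * eta / mdot
dP = 143.72 * 1020.1 * 0.82426 / 77.706
dP = 1555.140 kPa
Convert: 1555.140 kPa * 0.001 = 1.5551 MPa
dP = 1.5551 MPa


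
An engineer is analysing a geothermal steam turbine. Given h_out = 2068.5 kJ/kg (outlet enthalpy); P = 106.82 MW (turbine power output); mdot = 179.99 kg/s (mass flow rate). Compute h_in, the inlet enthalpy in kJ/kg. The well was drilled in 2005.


h_in = h_out + P * 1000 / mdot
h_in = 2068.5 + 106.82 * 1000 / 179.99
h_in = 2662.0 kJ/kg


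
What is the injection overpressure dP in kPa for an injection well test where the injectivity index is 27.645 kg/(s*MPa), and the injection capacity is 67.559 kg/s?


dP = mdot * 1000 / II
dP = 67.559 * 1000 / 27.645
dP = 2443.8 kPa


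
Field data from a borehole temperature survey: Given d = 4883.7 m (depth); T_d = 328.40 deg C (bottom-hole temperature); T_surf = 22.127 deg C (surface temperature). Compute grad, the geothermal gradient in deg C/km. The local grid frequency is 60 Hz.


grad = (T_d - T_surf) / d * 1000
grad = (328.40 - 22.127) / 4883.7 * 1000
grad = 62.713 deg C/km


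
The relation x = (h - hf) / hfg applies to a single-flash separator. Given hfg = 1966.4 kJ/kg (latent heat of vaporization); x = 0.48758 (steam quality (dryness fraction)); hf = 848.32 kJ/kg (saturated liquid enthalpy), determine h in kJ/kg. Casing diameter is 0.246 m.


h = hf + x * hfg
h = 848.32 + 0.48758 * 1966.4
h = 1807.1 kJ/kg


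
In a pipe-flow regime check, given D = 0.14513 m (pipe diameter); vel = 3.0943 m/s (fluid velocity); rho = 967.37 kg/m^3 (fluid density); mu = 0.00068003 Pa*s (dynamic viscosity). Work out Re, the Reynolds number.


Re = rho * vel * D / mu
Re = 967.37 * 3.0943 * 0.14513 / 0.00068003
Re = 6.3883e+05


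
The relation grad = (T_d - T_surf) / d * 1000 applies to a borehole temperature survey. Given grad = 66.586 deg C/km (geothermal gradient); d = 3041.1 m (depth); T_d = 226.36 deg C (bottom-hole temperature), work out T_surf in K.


T_surf = T_d - grad * d / 1000
T_surf = 226.36 - 66.586 * 3041.1 / 1000
T_surf = 23.86532 deg C
Convert to K: 23.86532 + 273.15 = 297.02 K
T_surf = 297.02 K


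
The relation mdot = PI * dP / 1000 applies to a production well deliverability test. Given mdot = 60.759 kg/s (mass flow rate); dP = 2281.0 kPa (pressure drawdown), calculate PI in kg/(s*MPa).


PI = mdot * 1000 / dP
PI = 60.759 * 1000 / 2281.0
PI = 26.637 kg/(s*MPa)


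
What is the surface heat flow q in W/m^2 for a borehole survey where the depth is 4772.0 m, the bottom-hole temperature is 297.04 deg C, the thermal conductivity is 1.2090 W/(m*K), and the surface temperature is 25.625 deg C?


Step 1: grad = (T_d - T_surf)/d * 1000 = (297.04 - 25.625)/4772.0 * 1000 = 56.87657 deg C/km
Step 2: q = k * grad / 1000 = 1.209 * 56.87657 / 1000 = 0.068764 W/m^2
q = 0.068764 W/m^2


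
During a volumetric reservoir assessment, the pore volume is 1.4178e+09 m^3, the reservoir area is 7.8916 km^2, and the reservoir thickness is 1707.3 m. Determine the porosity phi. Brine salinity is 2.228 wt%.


phi = Vp / (A * 1e6 * hr)
phi = 1.4178e+09 / (7.8916 * 1e6 * 1707.3)
phi = 0.10523


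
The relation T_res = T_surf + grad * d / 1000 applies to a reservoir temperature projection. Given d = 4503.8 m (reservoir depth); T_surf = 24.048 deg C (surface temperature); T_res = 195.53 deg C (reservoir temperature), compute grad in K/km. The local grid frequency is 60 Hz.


grad = (T_res - T_surf) / d * 1000
grad = (195.53 - 24.048) / 4503.8 * 1000
grad = 38.07496 deg C/km
Convert: 38.07496 deg C/km * 1.0 = 38.075 K/km
grad = 38.075 K/km


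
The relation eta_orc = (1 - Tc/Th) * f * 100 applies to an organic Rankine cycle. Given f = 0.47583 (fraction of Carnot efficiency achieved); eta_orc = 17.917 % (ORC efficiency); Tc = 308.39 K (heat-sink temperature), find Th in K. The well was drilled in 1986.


Th = Tc / (1 - (eta_orc/100)/f)
Th = 308.39 / (1 - (17.917/100)/0.47583)
Th = 494.64 K


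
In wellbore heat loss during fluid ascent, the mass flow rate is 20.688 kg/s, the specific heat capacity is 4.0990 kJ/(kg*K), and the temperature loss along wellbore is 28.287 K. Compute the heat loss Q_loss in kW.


Q_loss = mdot * cp * dT
Q_loss = 20.688 * 4.0990 * 28.287
Q_loss = 2398.7 kW


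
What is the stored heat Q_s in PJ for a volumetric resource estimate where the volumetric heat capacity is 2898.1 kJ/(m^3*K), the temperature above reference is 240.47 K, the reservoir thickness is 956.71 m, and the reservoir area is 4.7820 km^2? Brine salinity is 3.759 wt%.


Step 1: Vr = A*1e6*hr = 4.782*1e6*956.71 = 4.574987e+09 m^3
Step 2: Q_s = Vr*rhoc*dT/1e12 = 4.574987e+09*2898.1*240.47/1e12 = 3188.3 PJ
Q_s = 3188.3 PJ


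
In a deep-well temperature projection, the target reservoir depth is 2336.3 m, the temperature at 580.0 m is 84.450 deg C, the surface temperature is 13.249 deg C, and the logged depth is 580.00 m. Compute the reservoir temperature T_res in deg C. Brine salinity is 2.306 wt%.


Step 1: grad = (T_d1 - T_surf)/d1 * 1000 = (84.45 - 13.249)/580.0 * 1000 = 122.7603 deg C/km
Step 2: T_res = T_surf + grad*d2/1000 = 13.249 + 122.7603*2336.3/1000 = 300.05 deg C
T_res = 300.05 deg C


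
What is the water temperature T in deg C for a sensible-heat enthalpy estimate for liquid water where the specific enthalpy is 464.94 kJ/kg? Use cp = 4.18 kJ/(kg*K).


T = h / cp
T = 464.94 / 4.18
T = 111.23 deg C


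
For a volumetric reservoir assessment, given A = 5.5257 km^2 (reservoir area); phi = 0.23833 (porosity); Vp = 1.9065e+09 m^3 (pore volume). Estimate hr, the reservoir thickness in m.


hr = Vp / (A * 1e6 * phi)
hr = 1.9065e+09 / (5.5257 * 1e6 * 0.23833)
hr = 1447.7 m


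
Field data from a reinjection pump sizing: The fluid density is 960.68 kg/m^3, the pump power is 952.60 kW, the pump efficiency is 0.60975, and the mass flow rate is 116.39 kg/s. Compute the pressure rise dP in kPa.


dP = P_pump * rho * eta / mdot
dP = 952.60 * 960.68 * 0.60975 / 116.39
dP = 4794.3 kPa


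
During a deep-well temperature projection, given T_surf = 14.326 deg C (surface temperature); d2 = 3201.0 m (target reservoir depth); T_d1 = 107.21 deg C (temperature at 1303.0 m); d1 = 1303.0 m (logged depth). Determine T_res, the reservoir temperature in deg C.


Step 1: grad = (T_d1 - T_surf)/d1 * 1000 = (107.21 - 14.326)/1303.0 * 1000 = 71.28473 deg C/km
Step 2: T_res = T_surf + grad*d2/1000 = 14.326 + 71.28473*3201.0/1000 = 242.51 deg C
T_res = 242.51 deg C


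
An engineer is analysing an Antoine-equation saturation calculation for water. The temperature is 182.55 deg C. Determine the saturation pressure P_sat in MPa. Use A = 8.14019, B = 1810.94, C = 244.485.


P_sat = 10^(A - B/(C + T)) / 760 * 0.101325
P_sat = 10^(8.14019 - 1810.94/(244.485 + 182.55)) / 760 * 0.101325
P_sat = 1.0577 MPa


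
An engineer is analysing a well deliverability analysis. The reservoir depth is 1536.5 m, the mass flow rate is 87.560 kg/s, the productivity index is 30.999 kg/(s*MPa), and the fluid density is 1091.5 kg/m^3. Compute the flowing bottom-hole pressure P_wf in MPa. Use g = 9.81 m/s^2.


Step 1: P_i = rho*g*h/1e6 = 1091.5*9.81*1536.5/1e6 = 16.45225 MPa
Step 2: P_wf = P_i - mdot/PI = 16.45225 - 87.56/30.999 = 13.628 MPa
P_wf = 13.628 MPa


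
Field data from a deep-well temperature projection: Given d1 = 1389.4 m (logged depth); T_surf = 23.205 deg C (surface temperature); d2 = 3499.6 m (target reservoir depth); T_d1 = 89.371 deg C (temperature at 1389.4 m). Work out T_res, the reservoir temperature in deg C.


Step 1: grad = (T_d1 - T_surf)/d1 * 1000 = (89.371 - 23.205)/1389.4 * 1000 = 47.62200 deg C/km
Step 2: T_res = T_surf + grad*d2/1000 = 23.205 + 47.62200*3499.6/1000 = 189.86 deg C
T_res = 189.86 deg C


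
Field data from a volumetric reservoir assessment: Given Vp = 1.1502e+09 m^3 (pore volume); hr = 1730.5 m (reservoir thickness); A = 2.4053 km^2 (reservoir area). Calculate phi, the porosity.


phi = Vp / (A * 1e6 * hr)
phi = 1.1502e+09 / (2.4053 * 1e6 * 1730.5)
phi = 0.27633


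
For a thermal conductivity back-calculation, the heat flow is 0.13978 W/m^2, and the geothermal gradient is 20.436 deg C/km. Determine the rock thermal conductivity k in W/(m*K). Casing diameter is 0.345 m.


k = q / (grad / 1000)
k = 0.13978 / (20.436 / 1000)
k = 6.8399 W/(m*K)


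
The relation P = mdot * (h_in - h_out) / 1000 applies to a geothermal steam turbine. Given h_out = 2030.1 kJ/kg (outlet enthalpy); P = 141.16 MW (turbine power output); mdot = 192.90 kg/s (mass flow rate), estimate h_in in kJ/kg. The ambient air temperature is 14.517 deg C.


h_in = h_out + P * 1000 / mdot
h_in = 2030.1 + 141.16 * 1000 / 192.90
h_in = 2761.9 kJ/kg


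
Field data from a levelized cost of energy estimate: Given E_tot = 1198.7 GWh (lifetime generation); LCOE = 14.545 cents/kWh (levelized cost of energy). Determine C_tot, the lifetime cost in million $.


C_tot = LCOE / 100 * E_tot
C_tot = 14.545 / 100 * 1198.7
C_tot = 174.35 million $


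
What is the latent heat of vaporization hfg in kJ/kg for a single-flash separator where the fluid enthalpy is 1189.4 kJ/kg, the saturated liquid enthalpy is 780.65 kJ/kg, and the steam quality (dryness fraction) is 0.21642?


hfg = (h - hf) / x
hfg = (1189.4 - 780.65) / 0.21642
hfg = 1888.7 kJ/kg


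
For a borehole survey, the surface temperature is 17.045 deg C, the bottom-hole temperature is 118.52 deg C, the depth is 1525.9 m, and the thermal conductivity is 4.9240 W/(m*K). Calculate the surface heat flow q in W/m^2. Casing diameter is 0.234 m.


Step 1: grad = (T_d - T_surf)/d * 1000 = (118.52 - 17.045)/1525.9 * 1000 = 66.50174 deg C/km
Step 2: q = k * grad / 1000 = 4.924 * 66.50174 / 1000 = 0.32745 W/m^2
q = 0.32745 W/m^2


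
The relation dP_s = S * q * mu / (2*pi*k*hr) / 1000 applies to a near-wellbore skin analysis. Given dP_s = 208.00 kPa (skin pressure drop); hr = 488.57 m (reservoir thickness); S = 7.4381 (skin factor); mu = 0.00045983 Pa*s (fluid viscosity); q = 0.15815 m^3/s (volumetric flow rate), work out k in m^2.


k = S*q*mu / (2*pi*dP_s*1000*hr)
k = 7.4381*0.15815*0.00045983 / (2*pi*208.00*1000*488.57)
k = 8.4715e-13 m^2


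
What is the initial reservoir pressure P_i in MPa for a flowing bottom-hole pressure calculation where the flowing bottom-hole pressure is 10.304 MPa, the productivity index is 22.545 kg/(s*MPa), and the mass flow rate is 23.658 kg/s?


P_i = P_wf + mdot / PI
P_i = 10.304 + 23.658 / 22.545
P_i = 11.353 MPa


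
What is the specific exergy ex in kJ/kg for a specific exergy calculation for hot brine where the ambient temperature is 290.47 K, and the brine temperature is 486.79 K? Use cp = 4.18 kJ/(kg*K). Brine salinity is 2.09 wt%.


ex = cp * ((T_b - T_0) - T_0 * ln(T_b/T_0))
ex = 4.18 * ((486.79 - 290.47) - 290.47 * ln(486.79/290.47))
ex = 193.70 kJ/kg


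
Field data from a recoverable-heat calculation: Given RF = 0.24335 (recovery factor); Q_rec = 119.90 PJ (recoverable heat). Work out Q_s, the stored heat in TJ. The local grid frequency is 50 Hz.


Q_s = Q_rec / RF
Q_s = 119.90 / 0.24335
Q_s = 492.7060 PJ
Convert: 492.7060 PJ * 1000.0 = 4.9271e+05 TJ
Q_s = 4.9271e+05 TJ


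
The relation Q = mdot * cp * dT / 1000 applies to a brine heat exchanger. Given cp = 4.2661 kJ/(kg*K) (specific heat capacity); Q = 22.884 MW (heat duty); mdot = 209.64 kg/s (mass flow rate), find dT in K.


dT = Q * 1000 / (mdot * cp)
dT = 22.884 * 1000 / (209.64 * 4.2661)
dT = 25.587 K


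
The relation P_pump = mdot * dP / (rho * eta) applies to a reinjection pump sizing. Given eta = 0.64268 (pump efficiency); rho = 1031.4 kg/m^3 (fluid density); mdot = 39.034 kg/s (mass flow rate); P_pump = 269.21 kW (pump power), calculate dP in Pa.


dP = P_pump * rho * eta / mdot
dP = 269.21 * 1031.4 * 0.64268 / 39.034
dP = 4571.619 kPa
Convert: 4571.619 kPa * 1000.0 = 4.5716e+06 Pa
dP = 4.5716e+06 Pa


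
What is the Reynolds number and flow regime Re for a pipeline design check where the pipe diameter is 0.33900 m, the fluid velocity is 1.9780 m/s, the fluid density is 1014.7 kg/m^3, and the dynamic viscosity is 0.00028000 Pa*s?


Step 1: Re = rho*vel*D/mu = 1014.7*1.978*0.339/0.00028 = 2.4300e+06
Step 2: Re = 2.4300e+06 > 4000, so flow is turbulent.
Re = 2.4300e+06 (turbulent)


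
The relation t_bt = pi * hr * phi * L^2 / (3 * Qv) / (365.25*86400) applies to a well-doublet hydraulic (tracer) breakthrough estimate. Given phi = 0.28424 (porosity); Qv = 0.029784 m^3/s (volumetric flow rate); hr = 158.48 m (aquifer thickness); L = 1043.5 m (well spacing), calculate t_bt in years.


t_bt = pi * hr * phi * L^2 / (3 * Qv) / (365.25*86400)
t_bt = pi * 158.48 * 0.28424 * 1043.5^2 / (3 * 0.029784) / (365.25*86400)
t_bt = 54.649 years
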